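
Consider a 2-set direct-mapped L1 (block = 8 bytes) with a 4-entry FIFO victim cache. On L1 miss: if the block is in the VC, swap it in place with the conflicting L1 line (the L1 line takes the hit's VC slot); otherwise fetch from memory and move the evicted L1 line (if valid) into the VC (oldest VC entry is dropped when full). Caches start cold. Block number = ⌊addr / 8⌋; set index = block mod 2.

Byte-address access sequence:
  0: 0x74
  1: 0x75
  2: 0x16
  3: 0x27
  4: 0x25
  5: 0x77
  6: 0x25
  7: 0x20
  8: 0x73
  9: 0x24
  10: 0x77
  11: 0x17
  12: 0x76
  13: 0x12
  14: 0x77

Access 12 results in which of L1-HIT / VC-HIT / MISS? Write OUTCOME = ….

  [0] addr=0x74 blk=14 s=0: MISS | VC []
  [1] addr=0x75 blk=14 s=0: L1-HIT | VC []
  [2] addr=0x16 blk=2 s=0: MISS | VC [14]
  [3] addr=0x27 blk=4 s=0: MISS | VC [14, 2]
  [4] addr=0x25 blk=4 s=0: L1-HIT | VC [14, 2]
  [5] addr=0x77 blk=14 s=0: VC-HIT | VC [4, 2]
  [6] addr=0x25 blk=4 s=0: VC-HIT | VC [14, 2]
  [7] addr=0x20 blk=4 s=0: L1-HIT | VC [14, 2]
  [8] addr=0x73 blk=14 s=0: VC-HIT | VC [4, 2]
  [9] addr=0x24 blk=4 s=0: VC-HIT | VC [14, 2]
  [10] addr=0x77 blk=14 s=0: VC-HIT | VC [4, 2]
  [11] addr=0x17 blk=2 s=0: VC-HIT | VC [4, 14]
  [12] addr=0x76 blk=14 s=0: VC-HIT | VC [4, 2]
  [13] addr=0x12 blk=2 s=0: VC-HIT | VC [4, 14]
  [14] addr=0x77 blk=14 s=0: VC-HIT | VC [4, 2]

OUTCOME = VC-HIT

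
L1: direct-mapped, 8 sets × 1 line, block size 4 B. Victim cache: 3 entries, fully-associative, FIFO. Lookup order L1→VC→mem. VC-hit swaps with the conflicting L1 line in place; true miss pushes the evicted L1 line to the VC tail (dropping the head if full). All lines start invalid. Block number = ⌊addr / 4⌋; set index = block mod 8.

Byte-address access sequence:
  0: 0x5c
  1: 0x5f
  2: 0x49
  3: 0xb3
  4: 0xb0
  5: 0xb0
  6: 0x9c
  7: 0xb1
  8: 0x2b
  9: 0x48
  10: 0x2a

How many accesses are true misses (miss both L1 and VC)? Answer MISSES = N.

  [0] addr=0x5c blk=23 s=7: MISS | VC []
  [1] addr=0x5f blk=23 s=7: L1-HIT | VC []
  [2] addr=0x49 blk=18 s=2: MISS | VC []
  [3] addr=0xb3 blk=44 s=4: MISS | VC []
  [4] addr=0xb0 blk=44 s=4: L1-HIT | VC []
  [5] addr=0xb0 blk=44 s=4: L1-HIT | VC []
  [6] addr=0x9c blk=39 s=7: MISS | VC [23]
  [7] addr=0xb1 blk=44 s=4: L1-HIT | VC [23]
  [8] addr=0x2b blk=10 s=2: MISS | VC [23, 18]
  [9] addr=0x48 blk=18 s=2: VC-HIT | VC [23, 10]
  [10] addr=0x2a blk=10 s=2: VC-HIT | VC [23, 18]

MISSES = 5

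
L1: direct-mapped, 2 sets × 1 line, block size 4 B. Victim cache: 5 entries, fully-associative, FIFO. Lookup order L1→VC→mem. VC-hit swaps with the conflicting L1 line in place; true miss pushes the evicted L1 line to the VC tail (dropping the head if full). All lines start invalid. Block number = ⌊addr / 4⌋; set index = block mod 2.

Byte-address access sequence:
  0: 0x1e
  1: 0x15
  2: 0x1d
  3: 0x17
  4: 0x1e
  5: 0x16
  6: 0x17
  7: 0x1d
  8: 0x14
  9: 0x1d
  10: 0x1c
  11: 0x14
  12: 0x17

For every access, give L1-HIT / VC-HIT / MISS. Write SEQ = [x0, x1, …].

SEQ = [MISS, MISS, VC-HIT, VC-HIT, VC-HIT, VC-HIT, L1-HIT, VC-HIT, VC-HIT, VC-HIT, L1-HIT, VC-HIT, L1-HIT]

  [0] addr=0x1e blk=7 s=1: MISS | VC []
  [1] addr=0x15 blk=5 s=1: MISS | VC [7]
  [2] addr=0x1d blk=7 s=1: VC-HIT | VC [5]
  [3] addr=0x17 blk=5 s=1: VC-HIT | VC [7]
  [4] addr=0x1e blk=7 s=1: VC-HIT | VC [5]
  [5] addr=0x16 blk=5 s=1: VC-HIT | VC [7]
  [6] addr=0x17 blk=5 s=1: L1-HIT | VC [7]
  [7] addr=0x1d blk=7 s=1: VC-HIT | VC [5]
  [8] addr=0x14 blk=5 s=1: VC-HIT | VC [7]
  [9] addr=0x1d blk=7 s=1: VC-HIT | VC [5]
  [10] addr=0x1c blk=7 s=1: L1-HIT | VC [5]
  [11] addr=0x14 blk=5 s=1: VC-HIT | VC [7]
  [12] addr=0x17 blk=5 s=1: L1-HIT | VC [7]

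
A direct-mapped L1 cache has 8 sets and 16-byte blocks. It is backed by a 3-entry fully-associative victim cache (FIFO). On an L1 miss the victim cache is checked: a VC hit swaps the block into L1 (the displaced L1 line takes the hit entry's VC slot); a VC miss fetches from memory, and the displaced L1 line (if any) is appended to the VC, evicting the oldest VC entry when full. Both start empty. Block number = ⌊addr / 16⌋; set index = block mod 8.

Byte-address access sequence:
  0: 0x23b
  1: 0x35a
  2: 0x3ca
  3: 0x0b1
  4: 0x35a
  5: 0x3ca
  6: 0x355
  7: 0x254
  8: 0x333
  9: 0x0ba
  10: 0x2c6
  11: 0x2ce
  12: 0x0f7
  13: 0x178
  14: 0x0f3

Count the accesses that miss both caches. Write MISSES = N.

MISSES = 9

#0 0x23b→b35/s3 MISS; vc=[]
#1 0x35a→b53/s5 MISS; vc=[]
#2 0x3ca→b60/s4 MISS; vc=[]
#3 0xb1→b11/s3 MISS; vc=[35]
#4 0x35a→b53/s5 L1-HIT; vc=[35]
#5 0x3ca→b60/s4 L1-HIT; vc=[35]
#6 0x355→b53/s5 L1-HIT; vc=[35]
#7 0x254→b37/s5 MISS; vc=[35,53]
#8 0x333→b51/s3 MISS; vc=[35,53,11]
#9 0xba→b11/s3 VC-HIT; vc=[35,53,51]
#10 0x2c6→b44/s4 MISS; vc=[53,51,60]
#11 0x2ce→b44/s4 L1-HIT; vc=[53,51,60]
#12 0xf7→b15/s7 MISS; vc=[53,51,60]
#13 0x178→b23/s7 MISS; vc=[51,60,15]
#14 0xf3→b15/s7 VC-HIT; vc=[51,60,23]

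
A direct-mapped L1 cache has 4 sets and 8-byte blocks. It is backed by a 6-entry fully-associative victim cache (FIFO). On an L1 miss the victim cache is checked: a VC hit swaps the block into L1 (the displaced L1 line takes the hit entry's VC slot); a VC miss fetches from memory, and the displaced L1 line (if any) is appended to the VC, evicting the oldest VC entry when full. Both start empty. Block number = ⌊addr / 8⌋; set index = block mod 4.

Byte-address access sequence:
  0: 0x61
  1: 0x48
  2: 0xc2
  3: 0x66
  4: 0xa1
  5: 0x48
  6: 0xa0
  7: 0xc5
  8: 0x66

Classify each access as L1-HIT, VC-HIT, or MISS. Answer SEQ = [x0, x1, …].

SEQ = [MISS, MISS, MISS, VC-HIT, MISS, L1-HIT, L1-HIT, VC-HIT, VC-HIT]

0: 0x61 (blk 12, set 0) → MISS  vc=[]
1: 0x48 (blk 9, set 1) → MISS  vc=[]
2: 0xc2 (blk 24, set 0) → MISS  vc=[12]
3: 0x66 (blk 12, set 0) → VC-HIT  vc=[24]
4: 0xa1 (blk 20, set 0) → MISS  vc=[24, 12]
5: 0x48 (blk 9, set 1) → L1-HIT  vc=[24, 12]
6: 0xa0 (blk 20, set 0) → L1-HIT  vc=[24, 12]
7: 0xc5 (blk 24, set 0) → VC-HIT  vc=[20, 12]
8: 0x66 (blk 12, set 0) → VC-HIT  vc=[20, 24]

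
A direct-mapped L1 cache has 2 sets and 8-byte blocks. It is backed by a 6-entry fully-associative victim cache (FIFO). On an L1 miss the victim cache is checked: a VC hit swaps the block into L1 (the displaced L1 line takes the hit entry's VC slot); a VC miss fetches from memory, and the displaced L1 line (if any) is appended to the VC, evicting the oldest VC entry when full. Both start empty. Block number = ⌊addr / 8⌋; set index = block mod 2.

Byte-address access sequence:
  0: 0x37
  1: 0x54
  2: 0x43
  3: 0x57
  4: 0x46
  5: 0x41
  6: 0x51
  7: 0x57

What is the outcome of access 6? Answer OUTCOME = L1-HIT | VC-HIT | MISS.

OUTCOME = VC-HIT

0: 0x37 (blk 6, set 0) → MISS  vc=[]
1: 0x54 (blk 10, set 0) → MISS  vc=[6]
2: 0x43 (blk 8, set 0) → MISS  vc=[6, 10]
3: 0x57 (blk 10, set 0) → VC-HIT  vc=[6, 8]
4: 0x46 (blk 8, set 0) → VC-HIT  vc=[6, 10]
5: 0x41 (blk 8, set 0) → L1-HIT  vc=[6, 10]
6: 0x51 (blk 10, set 0) → VC-HIT  vc=[6, 8]
7: 0x57 (blk 10, set 0) → L1-HIT  vc=[6, 8]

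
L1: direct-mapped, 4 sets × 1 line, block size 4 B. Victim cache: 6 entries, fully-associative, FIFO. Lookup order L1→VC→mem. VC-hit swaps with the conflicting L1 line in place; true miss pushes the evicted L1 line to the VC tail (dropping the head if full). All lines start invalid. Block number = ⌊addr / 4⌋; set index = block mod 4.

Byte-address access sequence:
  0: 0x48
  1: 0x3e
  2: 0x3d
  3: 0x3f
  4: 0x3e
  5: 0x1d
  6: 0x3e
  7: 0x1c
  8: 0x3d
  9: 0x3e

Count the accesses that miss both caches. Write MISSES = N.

MISSES = 3

0: 0x48 (blk 18, set 2) → MISS  vc=[]
1: 0x3e (blk 15, set 3) → MISS  vc=[]
2: 0x3d (blk 15, set 3) → L1-HIT  vc=[]
3: 0x3f (blk 15, set 3) → L1-HIT  vc=[]
4: 0x3e (blk 15, set 3) → L1-HIT  vc=[]
5: 0x1d (blk 7, set 3) → MISS  vc=[15]
6: 0x3e (blk 15, set 3) → VC-HIT  vc=[7]
7: 0x1c (blk 7, set 3) → VC-HIT  vc=[15]
8: 0x3d (blk 15, set 3) → VC-HIT  vc=[7]
9: 0x3e (blk 15, set 3) → L1-HIT  vc=[7]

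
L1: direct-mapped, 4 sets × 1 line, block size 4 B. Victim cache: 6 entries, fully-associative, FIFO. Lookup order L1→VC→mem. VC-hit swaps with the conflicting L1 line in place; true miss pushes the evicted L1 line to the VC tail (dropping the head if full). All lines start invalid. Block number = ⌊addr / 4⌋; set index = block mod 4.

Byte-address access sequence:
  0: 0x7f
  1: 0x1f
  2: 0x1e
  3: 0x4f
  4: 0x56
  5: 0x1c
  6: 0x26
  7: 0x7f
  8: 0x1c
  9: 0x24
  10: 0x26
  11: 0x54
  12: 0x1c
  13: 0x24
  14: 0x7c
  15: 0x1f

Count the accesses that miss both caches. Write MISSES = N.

  [0] addr=0x7f blk=31 s=3: MISS | VC []
  [1] addr=0x1f blk=7 s=3: MISS | VC [31]
  [2] addr=0x1e blk=7 s=3: L1-HIT | VC [31]
  [3] addr=0x4f blk=19 s=3: MISS | VC [31, 7]
  [4] addr=0x56 blk=21 s=1: MISS | VC [31, 7]
  [5] addr=0x1c blk=7 s=3: VC-HIT | VC [31, 19]
  [6] addr=0x26 blk=9 s=1: MISS | VC [31, 19, 21]
  [7] addr=0x7f blk=31 s=3: VC-HIT | VC [7, 19, 21]
  [8] addr=0x1c blk=7 s=3: VC-HIT | VC [31, 19, 21]
  [9] addr=0x24 blk=9 s=1: L1-HIT | VC [31, 19, 21]
  [10] addr=0x26 blk=9 s=1: L1-HIT | VC [31, 19, 21]
  [11] addr=0x54 blk=21 s=1: VC-HIT | VC [31, 19, 9]
  [12] addr=0x1c blk=7 s=3: L1-HIT | VC [31, 19, 9]
  [13] addr=0x24 blk=9 s=1: VC-HIT | VC [31, 19, 21]
  [14] addr=0x7c blk=31 s=3: VC-HIT | VC [7, 19, 21]
  [15] addr=0x1f blk=7 s=3: VC-HIT | VC [31, 19, 21]

MISSES = 5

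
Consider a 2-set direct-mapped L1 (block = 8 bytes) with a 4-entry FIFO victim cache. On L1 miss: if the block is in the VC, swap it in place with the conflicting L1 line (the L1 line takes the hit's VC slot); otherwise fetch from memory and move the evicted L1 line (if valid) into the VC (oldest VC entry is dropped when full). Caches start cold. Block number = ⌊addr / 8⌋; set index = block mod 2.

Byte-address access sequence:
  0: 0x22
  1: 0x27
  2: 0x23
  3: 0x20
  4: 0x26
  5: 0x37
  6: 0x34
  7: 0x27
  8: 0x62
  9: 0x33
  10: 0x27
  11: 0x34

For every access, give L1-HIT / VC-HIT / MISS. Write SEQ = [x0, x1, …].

SEQ = [MISS, L1-HIT, L1-HIT, L1-HIT, L1-HIT, MISS, L1-HIT, VC-HIT, MISS, VC-HIT, VC-HIT, VC-HIT]

#0 0x22→b4/s0 MISS; vc=[]
#1 0x27→b4/s0 L1-HIT; vc=[]
#2 0x23→b4/s0 L1-HIT; vc=[]
#3 0x20→b4/s0 L1-HIT; vc=[]
#4 0x26→b4/s0 L1-HIT; vc=[]
#5 0x37→b6/s0 MISS; vc=[4]
#6 0x34→b6/s0 L1-HIT; vc=[4]
#7 0x27→b4/s0 VC-HIT; vc=[6]
#8 0x62→b12/s0 MISS; vc=[6,4]
#9 0x33→b6/s0 VC-HIT; vc=[12,4]
#10 0x27→b4/s0 VC-HIT; vc=[12,6]
#11 0x34→b6/s0 VC-HIT; vc=[12,4]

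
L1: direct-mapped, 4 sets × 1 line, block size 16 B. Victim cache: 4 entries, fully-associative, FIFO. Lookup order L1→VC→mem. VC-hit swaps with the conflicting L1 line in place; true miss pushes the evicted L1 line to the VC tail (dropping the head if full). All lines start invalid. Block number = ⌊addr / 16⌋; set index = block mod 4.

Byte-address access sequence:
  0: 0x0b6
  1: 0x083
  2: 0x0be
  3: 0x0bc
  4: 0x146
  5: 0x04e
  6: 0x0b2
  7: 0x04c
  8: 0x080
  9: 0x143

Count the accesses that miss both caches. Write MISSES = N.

  [0] addr=0xb6 blk=11 s=3: MISS | VC []
  [1] addr=0x83 blk=8 s=0: MISS | VC []
  [2] addr=0xbe blk=11 s=3: L1-HIT | VC []
  [3] addr=0xbc blk=11 s=3: L1-HIT | VC []
  [4] addr=0x146 blk=20 s=0: MISS | VC [8]
  [5] addr=0x4e blk=4 s=0: MISS | VC [8, 20]
  [6] addr=0xb2 blk=11 s=3: L1-HIT | VC [8, 20]
  [7] addr=0x4c blk=4 s=0: L1-HIT | VC [8, 20]
  [8] addr=0x80 blk=8 s=0: VC-HIT | VC [4, 20]
  [9] addr=0x143 blk=20 s=0: VC-HIT | VC [4, 8]

MISSES = 4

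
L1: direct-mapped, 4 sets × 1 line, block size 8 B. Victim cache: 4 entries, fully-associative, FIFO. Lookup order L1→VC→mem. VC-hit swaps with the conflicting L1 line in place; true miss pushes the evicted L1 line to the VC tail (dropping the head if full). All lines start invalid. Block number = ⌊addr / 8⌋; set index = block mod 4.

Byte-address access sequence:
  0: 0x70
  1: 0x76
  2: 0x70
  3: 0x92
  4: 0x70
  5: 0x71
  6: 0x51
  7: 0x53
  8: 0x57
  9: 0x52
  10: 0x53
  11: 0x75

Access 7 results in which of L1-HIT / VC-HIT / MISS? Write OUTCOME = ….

OUTCOME = L1-HIT

#0 0x70→b14/s2 MISS; vc=[]
#1 0x76→b14/s2 L1-HIT; vc=[]
#2 0x70→b14/s2 L1-HIT; vc=[]
#3 0x92→b18/s2 MISS; vc=[14]
#4 0x70→b14/s2 VC-HIT; vc=[18]
#5 0x71→b14/s2 L1-HIT; vc=[18]
#6 0x51→b10/s2 MISS; vc=[18,14]
#7 0x53→b10/s2 L1-HIT; vc=[18,14]
#8 0x57→b10/s2 L1-HIT; vc=[18,14]
#9 0x52→b10/s2 L1-HIT; vc=[18,14]
#10 0x53→b10/s2 L1-HIT; vc=[18,14]
#11 0x75→b14/s2 VC-HIT; vc=[18,10]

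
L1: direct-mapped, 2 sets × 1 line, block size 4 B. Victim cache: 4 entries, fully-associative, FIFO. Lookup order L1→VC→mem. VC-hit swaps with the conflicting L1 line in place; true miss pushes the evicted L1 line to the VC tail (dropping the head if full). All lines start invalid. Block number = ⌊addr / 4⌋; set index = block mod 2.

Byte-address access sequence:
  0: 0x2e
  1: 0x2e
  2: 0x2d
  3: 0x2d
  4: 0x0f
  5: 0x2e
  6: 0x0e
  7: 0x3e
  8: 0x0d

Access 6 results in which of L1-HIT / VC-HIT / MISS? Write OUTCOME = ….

OUTCOME = VC-HIT

#0 0x2e→b11/s1 MISS; vc=[]
#1 0x2e→b11/s1 L1-HIT; vc=[]
#2 0x2d→b11/s1 L1-HIT; vc=[]
#3 0x2d→b11/s1 L1-HIT; vc=[]
#4 0xf→b3/s1 MISS; vc=[11]
#5 0x2e→b11/s1 VC-HIT; vc=[3]
#6 0xe→b3/s1 VC-HIT; vc=[11]
#7 0x3e→b15/s1 MISS; vc=[11,3]
#8 0xd→b3/s1 VC-HIT; vc=[11,15]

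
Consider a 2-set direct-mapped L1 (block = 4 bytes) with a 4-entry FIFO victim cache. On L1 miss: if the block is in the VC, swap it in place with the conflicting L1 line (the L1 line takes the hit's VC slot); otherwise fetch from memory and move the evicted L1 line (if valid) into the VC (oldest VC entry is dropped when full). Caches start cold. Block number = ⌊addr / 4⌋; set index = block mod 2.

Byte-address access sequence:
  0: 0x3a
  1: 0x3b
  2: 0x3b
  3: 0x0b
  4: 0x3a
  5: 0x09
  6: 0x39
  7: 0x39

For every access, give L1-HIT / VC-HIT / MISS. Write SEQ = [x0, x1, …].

SEQ = [MISS, L1-HIT, L1-HIT, MISS, VC-HIT, VC-HIT, VC-HIT, L1-HIT]

0: 0x3a (blk 14, set 0) → MISS  vc=[]
1: 0x3b (blk 14, set 0) → L1-HIT  vc=[]
2: 0x3b (blk 14, set 0) → L1-HIT  vc=[]
3: 0xb (blk 2, set 0) → MISS  vc=[14]
4: 0x3a (blk 14, set 0) → VC-HIT  vc=[2]
5: 0x9 (blk 2, set 0) → VC-HIT  vc=[14]
6: 0x39 (blk 14, set 0) → VC-HIT  vc=[2]
7: 0x39 (blk 14, set 0) → L1-HIT  vc=[2]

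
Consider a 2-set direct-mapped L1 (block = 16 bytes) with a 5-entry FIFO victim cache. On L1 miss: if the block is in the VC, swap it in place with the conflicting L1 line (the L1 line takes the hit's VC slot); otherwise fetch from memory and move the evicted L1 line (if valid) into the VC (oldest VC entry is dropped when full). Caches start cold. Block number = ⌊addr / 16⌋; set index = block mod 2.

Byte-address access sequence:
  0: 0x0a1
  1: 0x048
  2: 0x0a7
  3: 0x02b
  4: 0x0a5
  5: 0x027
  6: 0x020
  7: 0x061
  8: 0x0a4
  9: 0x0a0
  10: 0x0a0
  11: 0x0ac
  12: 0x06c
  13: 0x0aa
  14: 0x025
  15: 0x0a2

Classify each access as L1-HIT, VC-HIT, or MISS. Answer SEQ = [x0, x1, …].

SEQ = [MISS, MISS, VC-HIT, MISS, VC-HIT, VC-HIT, L1-HIT, MISS, VC-HIT, L1-HIT, L1-HIT, L1-HIT, VC-HIT, VC-HIT, VC-HIT, VC-HIT]

0: 0xa1 (blk 10, set 0) → MISS  vc=[]
1: 0x48 (blk 4, set 0) → MISS  vc=[10]
2: 0xa7 (blk 10, set 0) → VC-HIT  vc=[4]
3: 0x2b (blk 2, set 0) → MISS  vc=[4, 10]
4: 0xa5 (blk 10, set 0) → VC-HIT  vc=[4, 2]
5: 0x27 (blk 2, set 0) → VC-HIT  vc=[4, 10]
6: 0x20 (blk 2, set 0) → L1-HIT  vc=[4, 10]
7: 0x61 (blk 6, set 0) → MISS  vc=[4, 10, 2]
8: 0xa4 (blk 10, set 0) → VC-HIT  vc=[4, 6, 2]
9: 0xa0 (blk 10, set 0) → L1-HIT  vc=[4, 6, 2]
10: 0xa0 (blk 10, set 0) → L1-HIT  vc=[4, 6, 2]
11: 0xac (blk 10, set 0) → L1-HIT  vc=[4, 6, 2]
12: 0x6c (blk 6, set 0) → VC-HIT  vc=[4, 10, 2]
13: 0xaa (blk 10, set 0) → VC-HIT  vc=[4, 6, 2]
14: 0x25 (blk 2, set 0) → VC-HIT  vc=[4, 6, 10]
15: 0xa2 (blk 10, set 0) → VC-HIT  vc=[4, 6, 2]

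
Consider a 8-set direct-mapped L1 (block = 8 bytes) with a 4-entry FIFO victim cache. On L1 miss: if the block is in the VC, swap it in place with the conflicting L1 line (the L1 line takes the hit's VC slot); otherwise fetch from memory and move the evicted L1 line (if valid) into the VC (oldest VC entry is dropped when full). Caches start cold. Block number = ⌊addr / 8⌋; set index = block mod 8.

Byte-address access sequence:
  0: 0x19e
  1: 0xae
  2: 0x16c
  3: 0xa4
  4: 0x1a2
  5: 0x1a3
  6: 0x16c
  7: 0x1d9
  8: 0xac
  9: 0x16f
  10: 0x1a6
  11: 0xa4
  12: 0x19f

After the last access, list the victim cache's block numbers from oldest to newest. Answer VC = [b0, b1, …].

#0 0x19e→b51/s3 MISS; vc=[]
#1 0xae→b21/s5 MISS; vc=[]
#2 0x16c→b45/s5 MISS; vc=[21]
#3 0xa4→b20/s4 MISS; vc=[21]
#4 0x1a2→b52/s4 MISS; vc=[21,20]
#5 0x1a3→b52/s4 L1-HIT; vc=[21,20]
#6 0x16c→b45/s5 L1-HIT; vc=[21,20]
#7 0x1d9→b59/s3 MISS; vc=[21,20,51]
#8 0xac→b21/s5 VC-HIT; vc=[45,20,51]
#9 0x16f→b45/s5 VC-HIT; vc=[21,20,51]
#10 0x1a6→b52/s4 L1-HIT; vc=[21,20,51]
#11 0xa4→b20/s4 VC-HIT; vc=[21,52,51]
#12 0x19f→b51/s3 VC-HIT; vc=[21,52,59]

VC = [21, 52, 59]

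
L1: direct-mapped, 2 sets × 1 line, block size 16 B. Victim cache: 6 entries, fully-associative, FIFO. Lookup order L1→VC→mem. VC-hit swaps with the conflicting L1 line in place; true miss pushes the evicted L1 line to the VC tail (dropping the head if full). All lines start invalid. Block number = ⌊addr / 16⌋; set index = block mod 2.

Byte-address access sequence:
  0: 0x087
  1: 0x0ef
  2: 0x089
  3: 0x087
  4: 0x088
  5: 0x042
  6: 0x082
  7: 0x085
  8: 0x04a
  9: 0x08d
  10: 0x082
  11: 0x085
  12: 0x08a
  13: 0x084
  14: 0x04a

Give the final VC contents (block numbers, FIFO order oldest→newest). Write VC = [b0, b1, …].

VC = [14, 8]

  [0] addr=0x87 blk=8 s=0: MISS | VC []
  [1] addr=0xef blk=14 s=0: MISS | VC [8]
  [2] addr=0x89 blk=8 s=0: VC-HIT | VC [14]
  [3] addr=0x87 blk=8 s=0: L1-HIT | VC [14]
  [4] addr=0x88 blk=8 s=0: L1-HIT | VC [14]
  [5] addr=0x42 blk=4 s=0: MISS | VC [14, 8]
  [6] addr=0x82 blk=8 s=0: VC-HIT | VC [14, 4]
  [7] addr=0x85 blk=8 s=0: L1-HIT | VC [14, 4]
  [8] addr=0x4a blk=4 s=0: VC-HIT | VC [14, 8]
  [9] addr=0x8d blk=8 s=0: VC-HIT | VC [14, 4]
  [10] addr=0x82 blk=8 s=0: L1-HIT | VC [14, 4]
  [11] addr=0x85 blk=8 s=0: L1-HIT | VC [14, 4]
  [12] addr=0x8a blk=8 s=0: L1-HIT | VC [14, 4]
  [13] addr=0x84 blk=8 s=0: L1-HIT | VC [14, 4]
  [14] addr=0x4a blk=4 s=0: VC-HIT | VC [14, 8]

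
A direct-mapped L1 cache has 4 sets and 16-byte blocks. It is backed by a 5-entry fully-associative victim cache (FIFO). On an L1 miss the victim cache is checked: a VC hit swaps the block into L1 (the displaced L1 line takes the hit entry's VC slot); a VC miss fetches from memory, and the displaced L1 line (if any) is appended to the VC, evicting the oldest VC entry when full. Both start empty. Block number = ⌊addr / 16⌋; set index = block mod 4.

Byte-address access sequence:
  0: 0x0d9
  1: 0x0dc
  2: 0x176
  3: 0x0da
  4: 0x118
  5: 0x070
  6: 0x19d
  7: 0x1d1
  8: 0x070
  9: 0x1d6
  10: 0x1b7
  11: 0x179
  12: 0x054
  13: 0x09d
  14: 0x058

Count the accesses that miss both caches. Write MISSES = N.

0: 0xd9 (blk 13, set 1) → MISS  vc=[]
1: 0xdc (blk 13, set 1) → L1-HIT  vc=[]
2: 0x176 (blk 23, set 3) → MISS  vc=[]
3: 0xda (blk 13, set 1) → L1-HIT  vc=[]
4: 0x118 (blk 17, set 1) → MISS  vc=[13]
5: 0x70 (blk 7, set 3) → MISS  vc=[13, 23]
6: 0x19d (blk 25, set 1) → MISS  vc=[13, 23, 17]
7: 0x1d1 (blk 29, set 1) → MISS  vc=[13, 23, 17, 25]
8: 0x70 (blk 7, set 3) → L1-HIT  vc=[13, 23, 17, 25]
9: 0x1d6 (blk 29, set 1) → L1-HIT  vc=[13, 23, 17, 25]
10: 0x1b7 (blk 27, set 3) → MISS  vc=[13, 23, 17, 25, 7]
11: 0x179 (blk 23, set 3) → VC-HIT  vc=[13, 27, 17, 25, 7]
12: 0x54 (blk 5, set 1) → MISS  vc=[27, 17, 25, 7, 29]
13: 0x9d (blk 9, set 1) → MISS  vc=[17, 25, 7, 29, 5]
14: 0x58 (blk 5, set 1) → VC-HIT  vc=[17, 25, 7, 29, 9]

MISSES = 9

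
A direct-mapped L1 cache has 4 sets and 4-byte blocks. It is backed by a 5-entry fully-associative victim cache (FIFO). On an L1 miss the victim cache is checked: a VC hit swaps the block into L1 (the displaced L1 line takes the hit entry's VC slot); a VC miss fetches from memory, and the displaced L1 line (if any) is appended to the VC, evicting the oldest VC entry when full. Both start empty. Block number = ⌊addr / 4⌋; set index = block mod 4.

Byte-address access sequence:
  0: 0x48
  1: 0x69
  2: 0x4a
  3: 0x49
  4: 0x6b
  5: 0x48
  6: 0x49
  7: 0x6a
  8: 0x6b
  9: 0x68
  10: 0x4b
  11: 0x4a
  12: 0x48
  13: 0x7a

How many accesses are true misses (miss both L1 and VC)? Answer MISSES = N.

MISSES = 3

0: 0x48 (blk 18, set 2) → MISS  vc=[]
1: 0x69 (blk 26, set 2) → MISS  vc=[18]
2: 0x4a (blk 18, set 2) → VC-HIT  vc=[26]
3: 0x49 (blk 18, set 2) → L1-HIT  vc=[26]
4: 0x6b (blk 26, set 2) → VC-HIT  vc=[18]
5: 0x48 (blk 18, set 2) → VC-HIT  vc=[26]
6: 0x49 (blk 18, set 2) → L1-HIT  vc=[26]
7: 0x6a (blk 26, set 2) → VC-HIT  vc=[18]
8: 0x6b (blk 26, set 2) → L1-HIT  vc=[18]
9: 0x68 (blk 26, set 2) → L1-HIT  vc=[18]
10: 0x4b (blk 18, set 2) → VC-HIT  vc=[26]
11: 0x4a (blk 18, set 2) → L1-HIT  vc=[26]
12: 0x48 (blk 18, set 2) → L1-HIT  vc=[26]
13: 0x7a (blk 30, set 2) → MISS  vc=[26, 18]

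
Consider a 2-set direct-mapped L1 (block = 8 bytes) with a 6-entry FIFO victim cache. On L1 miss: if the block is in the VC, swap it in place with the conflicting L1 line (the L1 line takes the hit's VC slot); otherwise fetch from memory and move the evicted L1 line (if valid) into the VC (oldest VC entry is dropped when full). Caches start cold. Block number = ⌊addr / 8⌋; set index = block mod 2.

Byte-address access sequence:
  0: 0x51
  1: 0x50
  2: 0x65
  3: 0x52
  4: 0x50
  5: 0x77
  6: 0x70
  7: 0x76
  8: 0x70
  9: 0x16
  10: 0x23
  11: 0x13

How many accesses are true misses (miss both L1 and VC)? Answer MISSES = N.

#0 0x51→b10/s0 MISS; vc=[]
#1 0x50→b10/s0 L1-HIT; vc=[]
#2 0x65→b12/s0 MISS; vc=[10]
#3 0x52→b10/s0 VC-HIT; vc=[12]
#4 0x50→b10/s0 L1-HIT; vc=[12]
#5 0x77→b14/s0 MISS; vc=[12,10]
#6 0x70→b14/s0 L1-HIT; vc=[12,10]
#7 0x76→b14/s0 L1-HIT; vc=[12,10]
#8 0x70→b14/s0 L1-HIT; vc=[12,10]
#9 0x16→b2/s0 MISS; vc=[12,10,14]
#10 0x23→b4/s0 MISS; vc=[12,10,14,2]
#11 0x13→b2/s0 VC-HIT; vc=[12,10,14,4]

MISSES = 5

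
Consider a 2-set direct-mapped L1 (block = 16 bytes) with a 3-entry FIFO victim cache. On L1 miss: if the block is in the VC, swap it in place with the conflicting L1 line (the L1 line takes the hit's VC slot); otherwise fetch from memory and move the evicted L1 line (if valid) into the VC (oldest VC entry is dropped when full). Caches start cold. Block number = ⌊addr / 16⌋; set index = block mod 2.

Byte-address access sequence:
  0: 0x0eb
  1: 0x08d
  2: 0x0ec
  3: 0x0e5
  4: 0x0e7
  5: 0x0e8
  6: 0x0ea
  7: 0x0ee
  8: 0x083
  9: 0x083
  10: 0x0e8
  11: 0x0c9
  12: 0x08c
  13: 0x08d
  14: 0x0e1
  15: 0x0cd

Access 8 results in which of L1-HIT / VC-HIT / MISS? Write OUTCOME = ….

#0 0xeb→b14/s0 MISS; vc=[]
#1 0x8d→b8/s0 MISS; vc=[14]
#2 0xec→b14/s0 VC-HIT; vc=[8]
#3 0xe5→b14/s0 L1-HIT; vc=[8]
#4 0xe7→b14/s0 L1-HIT; vc=[8]
#5 0xe8→b14/s0 L1-HIT; vc=[8]
#6 0xea→b14/s0 L1-HIT; vc=[8]
#7 0xee→b14/s0 L1-HIT; vc=[8]
#8 0x83→b8/s0 VC-HIT; vc=[14]
#9 0x83→b8/s0 L1-HIT; vc=[14]
#10 0xe8→b14/s0 VC-HIT; vc=[8]
#11 0xc9→b12/s0 MISS; vc=[8,14]
#12 0x8c→b8/s0 VC-HIT; vc=[12,14]
#13 0x8d→b8/s0 L1-HIT; vc=[12,14]
#14 0xe1→b14/s0 VC-HIT; vc=[12,8]
#15 0xcd→b12/s0 VC-HIT; vc=[14,8]

OUTCOME = VC-HIT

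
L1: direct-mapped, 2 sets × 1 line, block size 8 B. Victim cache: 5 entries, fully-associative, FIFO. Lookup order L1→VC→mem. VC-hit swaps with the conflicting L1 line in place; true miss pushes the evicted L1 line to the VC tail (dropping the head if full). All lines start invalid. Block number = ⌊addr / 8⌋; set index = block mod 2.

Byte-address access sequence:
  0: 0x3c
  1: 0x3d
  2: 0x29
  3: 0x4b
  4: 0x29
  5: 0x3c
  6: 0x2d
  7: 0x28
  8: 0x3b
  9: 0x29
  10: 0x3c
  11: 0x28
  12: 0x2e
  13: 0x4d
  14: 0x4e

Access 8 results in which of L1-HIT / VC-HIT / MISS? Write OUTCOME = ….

OUTCOME = VC-HIT

#0 0x3c→b7/s1 MISS; vc=[]
#1 0x3d→b7/s1 L1-HIT; vc=[]
#2 0x29→b5/s1 MISS; vc=[7]
#3 0x4b→b9/s1 MISS; vc=[7,5]
#4 0x29→b5/s1 VC-HIT; vc=[7,9]
#5 0x3c→b7/s1 VC-HIT; vc=[5,9]
#6 0x2d→b5/s1 VC-HIT; vc=[7,9]
#7 0x28→b5/s1 L1-HIT; vc=[7,9]
#8 0x3b→b7/s1 VC-HIT; vc=[5,9]
#9 0x29→b5/s1 VC-HIT; vc=[7,9]
#10 0x3c→b7/s1 VC-HIT; vc=[5,9]
#11 0x28→b5/s1 VC-HIT; vc=[7,9]
#12 0x2e→b5/s1 L1-HIT; vc=[7,9]
#13 0x4d→b9/s1 VC-HIT; vc=[7,5]
#14 0x4e→b9/s1 L1-HIT; vc=[7,5]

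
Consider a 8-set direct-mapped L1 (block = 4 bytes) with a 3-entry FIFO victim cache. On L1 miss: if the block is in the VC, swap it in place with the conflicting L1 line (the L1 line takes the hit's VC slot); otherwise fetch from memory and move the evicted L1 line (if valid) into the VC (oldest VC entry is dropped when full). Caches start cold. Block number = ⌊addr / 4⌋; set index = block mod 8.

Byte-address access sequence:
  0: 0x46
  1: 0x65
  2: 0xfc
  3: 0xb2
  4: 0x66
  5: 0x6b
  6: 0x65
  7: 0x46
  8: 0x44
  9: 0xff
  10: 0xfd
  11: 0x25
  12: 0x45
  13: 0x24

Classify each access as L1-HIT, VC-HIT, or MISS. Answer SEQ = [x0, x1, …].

SEQ = [MISS, MISS, MISS, MISS, L1-HIT, MISS, L1-HIT, VC-HIT, L1-HIT, L1-HIT, L1-HIT, MISS, VC-HIT, VC-HIT]

  [0] addr=0x46 blk=17 s=1: MISS | VC []
  [1] addr=0x65 blk=25 s=1: MISS | VC [17]
  [2] addr=0xfc blk=63 s=7: MISS | VC [17]
  [3] addr=0xb2 blk=44 s=4: MISS | VC [17]
  [4] addr=0x66 blk=25 s=1: L1-HIT | VC [17]
  [5] addr=0x6b blk=26 s=2: MISS | VC [17]
  [6] addr=0x65 blk=25 s=1: L1-HIT | VC [17]
  [7] addr=0x46 blk=17 s=1: VC-HIT | VC [25]
  [8] addr=0x44 blk=17 s=1: L1-HIT | VC [25]
  [9] addr=0xff blk=63 s=7: L1-HIT | VC [25]
  [10] addr=0xfd blk=63 s=7: L1-HIT | VC [25]
  [11] addr=0x25 blk=9 s=1: MISS | VC [25, 17]
  [12] addr=0x45 blk=17 s=1: VC-HIT | VC [25, 9]
  [13] addr=0x24 blk=9 s=1: VC-HIT | VC [25, 17]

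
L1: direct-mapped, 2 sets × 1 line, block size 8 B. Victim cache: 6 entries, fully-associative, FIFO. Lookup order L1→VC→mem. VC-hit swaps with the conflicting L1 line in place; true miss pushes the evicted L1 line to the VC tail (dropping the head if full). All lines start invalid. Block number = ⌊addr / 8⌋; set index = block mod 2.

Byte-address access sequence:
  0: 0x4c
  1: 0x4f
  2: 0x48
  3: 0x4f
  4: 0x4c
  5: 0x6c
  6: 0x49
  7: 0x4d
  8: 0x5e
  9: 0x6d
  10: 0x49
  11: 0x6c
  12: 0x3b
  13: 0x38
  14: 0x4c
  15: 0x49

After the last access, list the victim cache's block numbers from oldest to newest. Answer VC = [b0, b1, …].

0: 0x4c (blk 9, set 1) → MISS  vc=[]
1: 0x4f (blk 9, set 1) → L1-HIT  vc=[]
2: 0x48 (blk 9, set 1) → L1-HIT  vc=[]
3: 0x4f (blk 9, set 1) → L1-HIT  vc=[]
4: 0x4c (blk 9, set 1) → L1-HIT  vc=[]
5: 0x6c (blk 13, set 1) → MISS  vc=[9]
6: 0x49 (blk 9, set 1) → VC-HIT  vc=[13]
7: 0x4d (blk 9, set 1) → L1-HIT  vc=[13]
8: 0x5e (blk 11, set 1) → MISS  vc=[13, 9]
9: 0x6d (blk 13, set 1) → VC-HIT  vc=[11, 9]
10: 0x49 (blk 9, set 1) → VC-HIT  vc=[11, 13]
11: 0x6c (blk 13, set 1) → VC-HIT  vc=[11, 9]
12: 0x3b (blk 7, set 1) → MISS  vc=[11, 9, 13]
13: 0x38 (blk 7, set 1) → L1-HIT  vc=[11, 9, 13]
14: 0x4c (blk 9, set 1) → VC-HIT  vc=[11, 7, 13]
15: 0x49 (blk 9, set 1) → L1-HIT  vc=[11, 7, 13]

VC = [11, 7, 13]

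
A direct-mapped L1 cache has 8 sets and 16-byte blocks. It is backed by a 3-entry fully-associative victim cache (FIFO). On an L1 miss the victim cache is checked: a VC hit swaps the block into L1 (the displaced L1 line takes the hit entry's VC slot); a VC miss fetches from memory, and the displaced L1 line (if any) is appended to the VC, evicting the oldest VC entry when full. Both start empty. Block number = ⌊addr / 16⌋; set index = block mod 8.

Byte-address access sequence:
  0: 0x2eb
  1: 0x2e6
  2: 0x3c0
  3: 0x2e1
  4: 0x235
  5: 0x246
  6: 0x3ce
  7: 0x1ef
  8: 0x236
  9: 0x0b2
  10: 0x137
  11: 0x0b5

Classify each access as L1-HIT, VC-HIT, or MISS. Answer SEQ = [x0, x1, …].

  [0] addr=0x2eb blk=46 s=6: MISS | VC []
  [1] addr=0x2e6 blk=46 s=6: L1-HIT | VC []
  [2] addr=0x3c0 blk=60 s=4: MISS | VC []
  [3] addr=0x2e1 blk=46 s=6: L1-HIT | VC []
  [4] addr=0x235 blk=35 s=3: MISS | VC []
  [5] addr=0x246 blk=36 s=4: MISS | VC [60]
  [6] addr=0x3ce blk=60 s=4: VC-HIT | VC [36]
  [7] addr=0x1ef blk=30 s=6: MISS | VC [36, 46]
  [8] addr=0x236 blk=35 s=3: L1-HIT | VC [36, 46]
  [9] addr=0xb2 blk=11 s=3: MISS | VC [36, 46, 35]
  [10] addr=0x137 blk=19 s=3: MISS | VC [46, 35, 11]
  [11] addr=0xb5 blk=11 s=3: VC-HIT | VC [46, 35, 19]

SEQ = [MISS, L1-HIT, MISS, L1-HIT, MISS, MISS, VC-HIT, MISS, L1-HIT, MISS, MISS, VC-HIT]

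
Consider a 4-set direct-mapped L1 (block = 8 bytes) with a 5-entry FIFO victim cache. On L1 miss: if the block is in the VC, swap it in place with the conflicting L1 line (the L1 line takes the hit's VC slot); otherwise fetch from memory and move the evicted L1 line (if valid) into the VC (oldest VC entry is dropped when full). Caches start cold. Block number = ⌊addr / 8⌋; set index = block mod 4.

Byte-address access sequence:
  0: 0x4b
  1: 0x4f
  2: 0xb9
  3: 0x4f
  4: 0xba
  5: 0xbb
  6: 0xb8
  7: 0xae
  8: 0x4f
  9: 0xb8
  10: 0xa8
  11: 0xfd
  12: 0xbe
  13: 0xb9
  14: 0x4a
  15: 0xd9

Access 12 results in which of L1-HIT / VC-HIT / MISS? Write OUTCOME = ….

#0 0x4b→b9/s1 MISS; vc=[]
#1 0x4f→b9/s1 L1-HIT; vc=[]
#2 0xb9→b23/s3 MISS; vc=[]
#3 0x4f→b9/s1 L1-HIT; vc=[]
#4 0xba→b23/s3 L1-HIT; vc=[]
#5 0xbb→b23/s3 L1-HIT; vc=[]
#6 0xb8→b23/s3 L1-HIT; vc=[]
#7 0xae→b21/s1 MISS; vc=[9]
#8 0x4f→b9/s1 VC-HIT; vc=[21]
#9 0xb8→b23/s3 L1-HIT; vc=[21]
#10 0xa8→b21/s1 VC-HIT; vc=[9]
#11 0xfd→b31/s3 MISS; vc=[9,23]
#12 0xbe→b23/s3 VC-HIT; vc=[9,31]
#13 0xb9→b23/s3 L1-HIT; vc=[9,31]
#14 0x4a→b9/s1 VC-HIT; vc=[21,31]
#15 0xd9→b27/s3 MISS; vc=[21,31,23]

OUTCOME = VC-HIT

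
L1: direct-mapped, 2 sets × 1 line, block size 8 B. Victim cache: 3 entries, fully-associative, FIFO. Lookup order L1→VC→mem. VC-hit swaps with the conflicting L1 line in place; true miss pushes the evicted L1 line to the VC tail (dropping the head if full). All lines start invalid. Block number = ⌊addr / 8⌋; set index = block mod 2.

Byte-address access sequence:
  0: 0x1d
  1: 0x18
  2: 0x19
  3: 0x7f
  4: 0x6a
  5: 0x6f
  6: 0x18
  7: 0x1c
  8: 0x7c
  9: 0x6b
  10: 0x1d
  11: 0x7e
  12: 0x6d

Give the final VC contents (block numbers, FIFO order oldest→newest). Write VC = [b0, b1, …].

VC = [3, 15]

0: 0x1d (blk 3, set 1) → MISS  vc=[]
1: 0x18 (blk 3, set 1) → L1-HIT  vc=[]
2: 0x19 (blk 3, set 1) → L1-HIT  vc=[]
3: 0x7f (blk 15, set 1) → MISS  vc=[3]
4: 0x6a (blk 13, set 1) → MISS  vc=[3, 15]
5: 0x6f (blk 13, set 1) → L1-HIT  vc=[3, 15]
6: 0x18 (blk 3, set 1) → VC-HIT  vc=[13, 15]
7: 0x1c (blk 3, set 1) → L1-HIT  vc=[13, 15]
8: 0x7c (blk 15, set 1) → VC-HIT  vc=[13, 3]
9: 0x6b (blk 13, set 1) → VC-HIT  vc=[15, 3]
10: 0x1d (blk 3, set 1) → VC-HIT  vc=[15, 13]
11: 0x7e (blk 15, set 1) → VC-HIT  vc=[3, 13]
12: 0x6d (blk 13, set 1) → VC-HIT  vc=[3, 15]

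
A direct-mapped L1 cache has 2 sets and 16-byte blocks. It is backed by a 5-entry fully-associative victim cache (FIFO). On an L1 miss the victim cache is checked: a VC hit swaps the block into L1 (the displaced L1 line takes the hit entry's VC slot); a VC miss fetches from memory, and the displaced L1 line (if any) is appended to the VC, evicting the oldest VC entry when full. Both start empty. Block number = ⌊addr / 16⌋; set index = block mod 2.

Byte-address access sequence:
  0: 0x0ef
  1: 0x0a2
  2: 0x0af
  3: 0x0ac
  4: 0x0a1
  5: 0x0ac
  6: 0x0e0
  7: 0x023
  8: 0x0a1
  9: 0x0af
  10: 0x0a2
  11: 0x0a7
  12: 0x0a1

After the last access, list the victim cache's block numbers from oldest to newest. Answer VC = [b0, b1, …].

VC = [2, 14]

#0 0xef→b14/s0 MISS; vc=[]
#1 0xa2→b10/s0 MISS; vc=[14]
#2 0xaf→b10/s0 L1-HIT; vc=[14]
#3 0xac→b10/s0 L1-HIT; vc=[14]
#4 0xa1→b10/s0 L1-HIT; vc=[14]
#5 0xac→b10/s0 L1-HIT; vc=[14]
#6 0xe0→b14/s0 VC-HIT; vc=[10]
#7 0x23→b2/s0 MISS; vc=[10,14]
#8 0xa1→b10/s0 VC-HIT; vc=[2,14]
#9 0xaf→b10/s0 L1-HIT; vc=[2,14]
#10 0xa2→b10/s0 L1-HIT; vc=[2,14]
#11 0xa7→b10/s0 L1-HIT; vc=[2,14]
#12 0xa1→b10/s0 L1-HIT; vc=[2,14]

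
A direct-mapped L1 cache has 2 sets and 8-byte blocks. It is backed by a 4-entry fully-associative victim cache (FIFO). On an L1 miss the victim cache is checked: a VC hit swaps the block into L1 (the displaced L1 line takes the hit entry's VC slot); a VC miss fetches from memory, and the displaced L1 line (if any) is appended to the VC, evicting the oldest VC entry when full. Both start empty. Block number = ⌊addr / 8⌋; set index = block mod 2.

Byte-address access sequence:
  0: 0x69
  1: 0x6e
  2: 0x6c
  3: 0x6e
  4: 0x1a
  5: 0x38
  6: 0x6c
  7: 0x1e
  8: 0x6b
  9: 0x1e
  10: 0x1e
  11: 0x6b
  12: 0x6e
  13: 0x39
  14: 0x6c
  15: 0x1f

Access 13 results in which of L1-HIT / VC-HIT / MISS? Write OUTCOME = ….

#0 0x69→b13/s1 MISS; vc=[]
#1 0x6e→b13/s1 L1-HIT; vc=[]
#2 0x6c→b13/s1 L1-HIT; vc=[]
#3 0x6e→b13/s1 L1-HIT; vc=[]
#4 0x1a→b3/s1 MISS; vc=[13]
#5 0x38→b7/s1 MISS; vc=[13,3]
#6 0x6c→b13/s1 VC-HIT; vc=[7,3]
#7 0x1e→b3/s1 VC-HIT; vc=[7,13]
#8 0x6b→b13/s1 VC-HIT; vc=[7,3]
#9 0x1e→b3/s1 VC-HIT; vc=[7,13]
#10 0x1e→b3/s1 L1-HIT; vc=[7,13]
#11 0x6b→b13/s1 VC-HIT; vc=[7,3]
#12 0x6e→b13/s1 L1-HIT; vc=[7,3]
#13 0x39→b7/s1 VC-HIT; vc=[13,3]
#14 0x6c→b13/s1 VC-HIT; vc=[7,3]
#15 0x1f→b3/s1 VC-HIT; vc=[7,13]

OUTCOME = VC-HIT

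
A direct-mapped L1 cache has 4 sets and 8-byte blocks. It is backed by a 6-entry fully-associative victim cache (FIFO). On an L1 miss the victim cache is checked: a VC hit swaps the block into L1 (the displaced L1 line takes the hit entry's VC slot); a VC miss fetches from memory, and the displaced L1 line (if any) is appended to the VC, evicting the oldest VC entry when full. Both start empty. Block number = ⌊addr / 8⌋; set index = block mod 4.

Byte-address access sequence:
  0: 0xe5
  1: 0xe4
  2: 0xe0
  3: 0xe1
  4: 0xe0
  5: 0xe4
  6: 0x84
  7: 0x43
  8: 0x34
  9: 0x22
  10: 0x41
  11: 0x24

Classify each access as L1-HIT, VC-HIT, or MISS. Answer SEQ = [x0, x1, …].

SEQ = [MISS, L1-HIT, L1-HIT, L1-HIT, L1-HIT, L1-HIT, MISS, MISS, MISS, MISS, VC-HIT, VC-HIT]

0: 0xe5 (blk 28, set 0) → MISS  vc=[]
1: 0xe4 (blk 28, set 0) → L1-HIT  vc=[]
2: 0xe0 (blk 28, set 0) → L1-HIT  vc=[]
3: 0xe1 (blk 28, set 0) → L1-HIT  vc=[]
4: 0xe0 (blk 28, set 0) → L1-HIT  vc=[]
5: 0xe4 (blk 28, set 0) → L1-HIT  vc=[]
6: 0x84 (blk 16, set 0) → MISS  vc=[28]
7: 0x43 (blk 8, set 0) → MISS  vc=[28, 16]
8: 0x34 (blk 6, set 2) → MISS  vc=[28, 16]
9: 0x22 (blk 4, set 0) → MISS  vc=[28, 16, 8]
10: 0x41 (blk 8, set 0) → VC-HIT  vc=[28, 16, 4]
11: 0x24 (blk 4, set 0) → VC-HIT  vc=[28, 16, 8]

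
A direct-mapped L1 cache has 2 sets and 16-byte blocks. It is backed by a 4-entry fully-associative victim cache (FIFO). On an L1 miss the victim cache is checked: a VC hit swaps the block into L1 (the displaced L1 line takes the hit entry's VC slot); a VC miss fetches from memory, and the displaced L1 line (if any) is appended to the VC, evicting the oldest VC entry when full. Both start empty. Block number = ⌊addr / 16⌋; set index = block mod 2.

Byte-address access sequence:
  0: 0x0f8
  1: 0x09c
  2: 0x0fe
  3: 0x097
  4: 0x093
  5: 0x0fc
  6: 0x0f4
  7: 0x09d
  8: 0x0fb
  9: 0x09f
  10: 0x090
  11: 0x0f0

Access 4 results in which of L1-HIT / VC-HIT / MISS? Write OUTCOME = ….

OUTCOME = L1-HIT

#0 0xf8→b15/s1 MISS; vc=[]
#1 0x9c→b9/s1 MISS; vc=[15]
#2 0xfe→b15/s1 VC-HIT; vc=[9]
#3 0x97→b9/s1 VC-HIT; vc=[15]
#4 0x93→b9/s1 L1-HIT; vc=[15]
#5 0xfc→b15/s1 VC-HIT; vc=[9]
#6 0xf4→b15/s1 L1-HIT; vc=[9]
#7 0x9d→b9/s1 VC-HIT; vc=[15]
#8 0xfb→b15/s1 VC-HIT; vc=[9]
#9 0x9f→b9/s1 VC-HIT; vc=[15]
#10 0x90→b9/s1 L1-HIT; vc=[15]
#11 0xf0→b15/s1 VC-HIT; vc=[9]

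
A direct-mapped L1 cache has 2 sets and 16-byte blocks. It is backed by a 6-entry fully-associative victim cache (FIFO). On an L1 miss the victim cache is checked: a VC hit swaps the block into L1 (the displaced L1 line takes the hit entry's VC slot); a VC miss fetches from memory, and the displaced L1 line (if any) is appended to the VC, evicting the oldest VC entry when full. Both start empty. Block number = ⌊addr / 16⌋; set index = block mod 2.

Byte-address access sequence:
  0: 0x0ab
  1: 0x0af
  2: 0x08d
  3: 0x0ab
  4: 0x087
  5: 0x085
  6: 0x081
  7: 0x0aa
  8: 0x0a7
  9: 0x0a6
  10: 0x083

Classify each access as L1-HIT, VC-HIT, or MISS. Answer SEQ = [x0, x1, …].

SEQ = [MISS, L1-HIT, MISS, VC-HIT, VC-HIT, L1-HIT, L1-HIT, VC-HIT, L1-HIT, L1-HIT, VC-HIT]

#0 0xab→b10/s0 MISS; vc=[]
#1 0xaf→b10/s0 L1-HIT; vc=[]
#2 0x8d→b8/s0 MISS; vc=[10]
#3 0xab→b10/s0 VC-HIT; vc=[8]
#4 0x87→b8/s0 VC-HIT; vc=[10]
#5 0x85→b8/s0 L1-HIT; vc=[10]
#6 0x81→b8/s0 L1-HIT; vc=[10]
#7 0xaa→b10/s0 VC-HIT; vc=[8]
#8 0xa7→b10/s0 L1-HIT; vc=[8]
#9 0xa6→b10/s0 L1-HIT; vc=[8]
#10 0x83→b8/s0 VC-HIT; vc=[10]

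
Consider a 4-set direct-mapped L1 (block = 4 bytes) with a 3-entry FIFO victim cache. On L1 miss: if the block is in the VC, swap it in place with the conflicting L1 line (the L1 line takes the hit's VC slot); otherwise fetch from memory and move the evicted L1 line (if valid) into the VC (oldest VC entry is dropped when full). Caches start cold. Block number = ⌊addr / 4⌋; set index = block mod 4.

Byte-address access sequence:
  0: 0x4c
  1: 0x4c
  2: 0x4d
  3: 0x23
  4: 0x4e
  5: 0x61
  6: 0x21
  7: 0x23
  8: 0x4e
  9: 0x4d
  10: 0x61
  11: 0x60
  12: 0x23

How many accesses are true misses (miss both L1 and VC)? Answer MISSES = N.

MISSES = 3

  [0] addr=0x4c blk=19 s=3: MISS | VC []
  [1] addr=0x4c blk=19 s=3: L1-HIT | VC []
  [2] addr=0x4d blk=19 s=3: L1-HIT | VC []
  [3] addr=0x23 blk=8 s=0: MISS | VC []
  [4] addr=0x4e blk=19 s=3: L1-HIT | VC []
  [5] addr=0x61 blk=24 s=0: MISS | VC [8]
  [6] addr=0x21 blk=8 s=0: VC-HIT | VC [24]
  [7] addr=0x23 blk=8 s=0: L1-HIT | VC [24]
  [8] addr=0x4e blk=19 s=3: L1-HIT | VC [24]
  [9] addr=0x4d blk=19 s=3: L1-HIT | VC [24]
  [10] addr=0x61 blk=24 s=0: VC-HIT | VC [8]
  [11] addr=0x60 blk=24 s=0: L1-HIT | VC [8]
  [12] addr=0x23 blk=8 s=0: VC-HIT | VC [24]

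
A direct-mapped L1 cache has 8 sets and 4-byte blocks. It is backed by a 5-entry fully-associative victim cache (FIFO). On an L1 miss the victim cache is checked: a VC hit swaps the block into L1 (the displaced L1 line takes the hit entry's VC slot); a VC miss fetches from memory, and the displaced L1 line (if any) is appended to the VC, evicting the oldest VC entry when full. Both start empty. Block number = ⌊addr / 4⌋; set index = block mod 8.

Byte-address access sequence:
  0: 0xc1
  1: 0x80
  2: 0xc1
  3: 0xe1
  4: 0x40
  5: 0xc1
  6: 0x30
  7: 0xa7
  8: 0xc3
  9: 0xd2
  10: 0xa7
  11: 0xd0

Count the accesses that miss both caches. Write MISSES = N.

MISSES = 7

  [0] addr=0xc1 blk=48 s=0: MISS | VC []
  [1] addr=0x80 blk=32 s=0: MISS | VC [48]
  [2] addr=0xc1 blk=48 s=0: VC-HIT | VC [32]
  [3] addr=0xe1 blk=56 s=0: MISS | VC [32, 48]
  [4] addr=0x40 blk=16 s=0: MISS | VC [32, 48, 56]
  [5] addr=0xc1 blk=48 s=0: VC-HIT | VC [32, 16, 56]
  [6] addr=0x30 blk=12 s=4: MISS | VC [32, 16, 56]
  [7] addr=0xa7 blk=41 s=1: MISS | VC [32, 16, 56]
  [8] addr=0xc3 blk=48 s=0: L1-HIT | VC [32, 16, 56]
  [9] addr=0xd2 blk=52 s=4: MISS | VC [32, 16, 56, 12]
  [10] addr=0xa7 blk=41 s=1: L1-HIT | VC [32, 16, 56, 12]
  [11] addr=0xd0 blk=52 s=4: L1-HIT | VC [32, 16, 56, 12]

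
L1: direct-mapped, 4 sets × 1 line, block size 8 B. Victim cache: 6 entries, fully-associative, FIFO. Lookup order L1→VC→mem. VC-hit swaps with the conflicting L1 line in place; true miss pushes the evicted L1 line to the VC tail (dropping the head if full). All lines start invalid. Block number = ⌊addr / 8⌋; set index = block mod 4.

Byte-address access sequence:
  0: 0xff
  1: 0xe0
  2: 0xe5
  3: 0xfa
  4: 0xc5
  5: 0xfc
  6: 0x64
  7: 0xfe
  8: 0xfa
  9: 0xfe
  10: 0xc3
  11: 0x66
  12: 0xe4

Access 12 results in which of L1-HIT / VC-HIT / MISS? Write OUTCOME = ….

#0 0xff→b31/s3 MISS; vc=[]
#1 0xe0→b28/s0 MISS; vc=[]
#2 0xe5→b28/s0 L1-HIT; vc=[]
#3 0xfa→b31/s3 L1-HIT; vc=[]
#4 0xc5→b24/s0 MISS; vc=[28]
#5 0xfc→b31/s3 L1-HIT; vc=[28]
#6 0x64→b12/s0 MISS; vc=[28,24]
#7 0xfe→b31/s3 L1-HIT; vc=[28,24]
#8 0xfa→b31/s3 L1-HIT; vc=[28,24]
#9 0xfe→b31/s3 L1-HIT; vc=[28,24]
#10 0xc3→b24/s0 VC-HIT; vc=[28,12]
#11 0x66→b12/s0 VC-HIT; vc=[28,24]
#12 0xe4→b28/s0 VC-HIT; vc=[12,24]

OUTCOME = VC-HIT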